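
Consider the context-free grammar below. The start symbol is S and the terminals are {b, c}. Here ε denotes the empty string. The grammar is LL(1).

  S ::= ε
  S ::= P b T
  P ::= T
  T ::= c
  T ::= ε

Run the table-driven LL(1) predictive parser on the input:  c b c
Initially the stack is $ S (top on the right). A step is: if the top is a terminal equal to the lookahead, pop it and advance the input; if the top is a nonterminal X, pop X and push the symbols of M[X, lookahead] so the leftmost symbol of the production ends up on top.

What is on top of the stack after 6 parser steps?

     Stack    Input    Action
  1  $ S      c b c $  expand S ::= P b T
  2  $ T b P  c b c $  expand P ::= T
  3  $ T b T  c b c $  expand T ::= c
  4  $ T b c  c b c $  match c
  5  $ T b    b c $    match b
  6  $ T      c $      expand T ::= c
Stack after step 6: $ c (top = c).

c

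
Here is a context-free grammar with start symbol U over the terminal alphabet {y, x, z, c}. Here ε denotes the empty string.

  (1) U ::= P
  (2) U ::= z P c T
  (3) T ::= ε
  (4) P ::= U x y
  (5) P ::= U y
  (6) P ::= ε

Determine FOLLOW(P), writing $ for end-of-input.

FIRST(T) = {ε}
FIRST(U) = {ε, x, y, z}  (via P)
FIRST(P) = {ε, x, y, z}  (via U x y, U y)
FOLLOW(U) includes $ since U is the start symbol.
FOLLOW(U): in P::=U x y, U is followed by x y with FIRST {x}; in P::=U y, U is followed by y with FIRST {y}. Thus FOLLOW(U) = {$, x, y}.
FOLLOW(T): in U::=z P c T, the suffix after T is empty, so FOLLOW(T) ⊇ FOLLOW(U) = {$, x, y}. Thus FOLLOW(T) = {$, x, y}.
FOLLOW(P): in U::=P, the suffix after P is empty, so FOLLOW(P) ⊇ FOLLOW(U) = {$, x, y}; in U::=z P c T, P is followed by c T with FIRST {c}. Thus FOLLOW(P) = {$, c, x, y}.

{$, c, x, y}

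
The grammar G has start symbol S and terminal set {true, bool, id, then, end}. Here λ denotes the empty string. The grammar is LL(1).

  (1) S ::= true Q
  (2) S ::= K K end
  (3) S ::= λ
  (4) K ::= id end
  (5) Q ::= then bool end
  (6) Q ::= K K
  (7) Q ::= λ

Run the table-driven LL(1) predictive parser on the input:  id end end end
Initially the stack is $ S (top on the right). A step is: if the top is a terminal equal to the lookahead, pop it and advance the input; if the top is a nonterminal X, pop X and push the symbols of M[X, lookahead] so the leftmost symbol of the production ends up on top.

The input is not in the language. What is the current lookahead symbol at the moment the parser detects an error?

     Stack           Input             Action
  1  $ S             id end end end $  expand S ::= K K end
  2  $ end K K       id end end end $  expand K ::= id end
  3  $ end K end id  id end end end $  match id
  4  $ end K end     end end end $     match end
  5  $ end K         end end $         error: M[K, end] is empty

end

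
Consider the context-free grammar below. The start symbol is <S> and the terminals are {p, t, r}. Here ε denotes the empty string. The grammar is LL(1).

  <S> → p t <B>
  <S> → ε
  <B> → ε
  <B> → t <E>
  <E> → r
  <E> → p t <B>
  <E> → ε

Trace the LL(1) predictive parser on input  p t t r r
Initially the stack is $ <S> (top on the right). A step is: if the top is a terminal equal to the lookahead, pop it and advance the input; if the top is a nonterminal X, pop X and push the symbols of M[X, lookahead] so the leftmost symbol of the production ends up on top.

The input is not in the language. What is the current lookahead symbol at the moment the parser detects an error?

r

step 1: stack=$ <S>  input=p t t r r $  — expand <S> → p t <B>
step 2: stack=$ <B> t p  input=p t t r r $  — match p
step 3: stack=$ <B> t  input=t t r r $  — match t
step 4: stack=$ <B>  input=t r r $  — expand <B> → t <E>
step 5: stack=$ <E> t  input=t r r $  — match t
step 6: stack=$ <E>  input=r r $  — expand <E> → r
step 7: stack=$ r  input=r r $  — match r
step 8: stack=$  input=r $  — error: stack empty but input remains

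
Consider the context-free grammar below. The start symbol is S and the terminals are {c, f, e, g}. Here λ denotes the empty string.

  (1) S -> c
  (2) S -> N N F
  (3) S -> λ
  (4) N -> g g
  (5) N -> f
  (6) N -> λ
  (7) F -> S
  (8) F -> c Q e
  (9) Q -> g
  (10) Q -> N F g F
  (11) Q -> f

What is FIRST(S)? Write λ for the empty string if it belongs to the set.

{λ, c, f, g}

FIRST(N): from N->g g we get {g}; from N->f we get {f}; from N->λ we get {λ}. So FIRST(N) = {λ, f, g}.
FIRST(S): from S->c we get {c}; from S->N N F we get {λ, c, f, g}; from S->λ we get {λ}. So FIRST(S) = {λ, c, f, g}.
FIRST(F): from F->S we get {λ, c, f, g}; from F->c Q e we get {c}. So FIRST(F) = {λ, c, f, g}.
FIRST(Q): from Q->g we get {g}; from Q->N F g F we get {c, f, g}; from Q->f we get {f}. So FIRST(Q) = {c, f, g}.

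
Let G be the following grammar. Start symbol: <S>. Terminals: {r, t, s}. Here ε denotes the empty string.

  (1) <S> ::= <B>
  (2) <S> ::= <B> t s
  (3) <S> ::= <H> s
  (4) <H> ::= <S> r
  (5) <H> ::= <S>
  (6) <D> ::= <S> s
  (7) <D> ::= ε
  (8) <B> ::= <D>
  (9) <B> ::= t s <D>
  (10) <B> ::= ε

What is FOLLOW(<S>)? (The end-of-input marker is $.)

{$, r, s}

FIRST(<S>): from <S>::=<B> we get {ε, r, s, t}; from <S>::=<B> t s we get {r, s, t}; from <S>::=<H> s we get {r, s, t}. So FIRST(<S>) = {ε, r, s, t}.
FIRST(<H>): from <H>::=<S> r we get {r, s, t}; from <H>::=<S> we get {ε, r, s, t}. So FIRST(<H>) = {ε, r, s, t}.
FIRST(<D>): from <D>::=<S> s we get {r, s, t}; from <D>::=ε we get {ε}. So FIRST(<D>) = {ε, r, s, t}.
FIRST(<B>): from <B>::=<D> we get {ε, r, s, t}; from <B>::=t s <D> we get {t}; from <B>::=ε we get {ε}. So FIRST(<B>) = {ε, r, s, t}.
FOLLOW(<S>) includes $ since <S> is the start symbol.
FOLLOW(<H>): in <S>::=<H> s, <H> is followed by s with FIRST {s}. Thus FOLLOW(<H>) = {s}.
FOLLOW(<S>): in <H>::=<S> r, <S> is followed by r with FIRST {r}; in <H>::=<S>, the suffix after <S> is empty, so FOLLOW(<S>) ⊇ FOLLOW(<H>) = {s}; in <D>::=<S> s, <S> is followed by s with FIRST {s}. Thus FOLLOW(<S>) = {$, r, s}.
FOLLOW(<B>): in <S>::=<B>, the suffix after <B> is empty, so FOLLOW(<B>) ⊇ FOLLOW(<S>) = {$, r, s}; in <S>::=<B> t s, <B> is followed by t s with FIRST {t}. Thus FOLLOW(<B>) = {$, r, s, t}.
FOLLOW(<D>): in <B>::=<D>, the suffix after <D> is empty, so FOLLOW(<D>) ⊇ FOLLOW(<B>) = {$, r, s, t}; in <B>::=t s <D>, the suffix after <D> is empty, so FOLLOW(<D>) ⊇ FOLLOW(<B>) = {$, r, s, t}. Thus FOLLOW(<D>) = {$, r, s, t}.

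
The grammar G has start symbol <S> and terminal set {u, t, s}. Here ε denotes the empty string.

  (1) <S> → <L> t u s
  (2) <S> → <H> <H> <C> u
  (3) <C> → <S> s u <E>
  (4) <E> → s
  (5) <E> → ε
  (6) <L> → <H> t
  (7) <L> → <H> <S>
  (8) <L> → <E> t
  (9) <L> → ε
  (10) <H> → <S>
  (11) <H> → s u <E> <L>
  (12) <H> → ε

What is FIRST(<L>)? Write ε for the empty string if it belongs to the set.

{ε, s, t}

FIRST(<E>) = {ε, s}
FIRST(<S>) = {s, t}  (via <L> t u s, <H> <H> <C> u)
FIRST(<C>) = {s, t}  (via <S> s u <E>)
FIRST(<H>) = {ε, s, t}  (via <S>)
FIRST(<L>) = {ε, s, t}  (via <H> t, <H> <S>, <E> t)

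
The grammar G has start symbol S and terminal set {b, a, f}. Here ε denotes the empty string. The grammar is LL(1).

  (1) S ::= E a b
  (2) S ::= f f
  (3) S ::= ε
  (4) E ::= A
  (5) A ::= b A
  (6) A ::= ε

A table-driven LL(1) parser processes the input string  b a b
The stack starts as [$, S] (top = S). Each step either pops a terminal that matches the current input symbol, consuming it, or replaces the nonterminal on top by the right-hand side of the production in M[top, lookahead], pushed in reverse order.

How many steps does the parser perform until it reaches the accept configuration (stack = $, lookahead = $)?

step 1: stack=$ S  input=b a b $  — expand S ::= E a b
step 2: stack=$ b a E  input=b a b $  — expand E ::= A
step 3: stack=$ b a A  input=b a b $  — expand A ::= b A
step 4: stack=$ b a A b  input=b a b $  — match b
step 5: stack=$ b a A  input=a b $  — expand A ::= ε
step 6: stack=$ b a  input=a b $  — match a
step 7: stack=$ b  input=b $  — match b
Accept reached after 7 steps.

7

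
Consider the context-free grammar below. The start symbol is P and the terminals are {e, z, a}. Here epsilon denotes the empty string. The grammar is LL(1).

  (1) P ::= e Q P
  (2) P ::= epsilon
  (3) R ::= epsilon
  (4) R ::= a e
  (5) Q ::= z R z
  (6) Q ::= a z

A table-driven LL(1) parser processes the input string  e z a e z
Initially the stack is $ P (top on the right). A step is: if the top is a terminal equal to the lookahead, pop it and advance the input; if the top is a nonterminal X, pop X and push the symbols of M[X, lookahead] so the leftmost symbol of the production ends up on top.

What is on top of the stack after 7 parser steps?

z

step 1: stack=$ P  input=e z a e z $  — expand P ::= e Q P
step 2: stack=$ P Q e  input=e z a e z $  — match e
step 3: stack=$ P Q  input=z a e z $  — expand Q ::= z R z
step 4: stack=$ P z R z  input=z a e z $  — match z
step 5: stack=$ P z R  input=a e z $  — expand R ::= a e
step 6: stack=$ P z e a  input=a e z $  — match a
step 7: stack=$ P z e  input=e z $  — match e
Stack after step 7: $ P z (top = z).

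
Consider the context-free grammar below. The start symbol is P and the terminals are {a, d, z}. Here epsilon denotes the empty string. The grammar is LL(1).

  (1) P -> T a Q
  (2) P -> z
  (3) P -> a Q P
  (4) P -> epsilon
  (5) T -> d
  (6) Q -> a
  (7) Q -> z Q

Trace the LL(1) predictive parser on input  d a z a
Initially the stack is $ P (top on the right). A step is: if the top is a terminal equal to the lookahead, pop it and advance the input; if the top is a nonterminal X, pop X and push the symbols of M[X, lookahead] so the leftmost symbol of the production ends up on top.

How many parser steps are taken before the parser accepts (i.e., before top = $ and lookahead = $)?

     Stack    Input      Action
  1  $ P      d a z a $  expand P -> T a Q
  2  $ Q a T  d a z a $  expand T -> d
  3  $ Q a d  d a z a $  match d
  4  $ Q a    a z a $    match a
  5  $ Q      z a $      expand Q -> z Q
  6  $ Q z    z a $      match z
  7  $ Q      a $        expand Q -> a
  8  $ a      a $        match a
Accept reached after 8 steps.

8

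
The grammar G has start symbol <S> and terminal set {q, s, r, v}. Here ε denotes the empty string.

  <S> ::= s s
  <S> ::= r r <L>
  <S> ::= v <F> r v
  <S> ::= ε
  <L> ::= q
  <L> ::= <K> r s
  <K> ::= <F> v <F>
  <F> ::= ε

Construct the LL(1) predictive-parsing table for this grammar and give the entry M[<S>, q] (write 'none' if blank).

none

FIRST(<S>): from <S>::=s s we get {s}; from <S>::=r r <L> we get {r}; from <S>::=v <F> r v we get {v}; from <S>::=ε we get {ε}. So FIRST(<S>) = {ε, r, s, v}.
FIRST(<F>): from <F>::=ε we get {ε}. So FIRST(<F>) = {ε}.
FIRST(<K>): from <K>::=<F> v <F> we get {v}. So FIRST(<K>) = {v}.
FIRST(<L>): from <L>::=q we get {q}; from <L>::=<K> r s we get {v}. So FIRST(<L>) = {q, v}.
FOLLOW(<S>) includes $ since <S> is the start symbol.
FOLLOW(<S>): <S> appears on no right-hand side. Thus FOLLOW(<S>) = {$}.
For <S> ::= s s: FIRST(s s) = {s}, so it goes in M[<S>, t] for t ∈ {s}.
For <S> ::= r r <L>: FIRST(r r <L>) = {r}, so it goes in M[<S>, t] for t ∈ {r}.
For <S> ::= v <F> r v: FIRST(v <F> r v) = {v}, so it goes in M[<S>, t] for t ∈ {v}.
For <S> ::= ε: FIRST(ε) = {ε}, so it goes in M[<S>, t] for t ∈ {}; since ε ∈ FIRST, also for every t ∈ FOLLOW(<S>) = {$}.
None of these place a production in M[<S>, q].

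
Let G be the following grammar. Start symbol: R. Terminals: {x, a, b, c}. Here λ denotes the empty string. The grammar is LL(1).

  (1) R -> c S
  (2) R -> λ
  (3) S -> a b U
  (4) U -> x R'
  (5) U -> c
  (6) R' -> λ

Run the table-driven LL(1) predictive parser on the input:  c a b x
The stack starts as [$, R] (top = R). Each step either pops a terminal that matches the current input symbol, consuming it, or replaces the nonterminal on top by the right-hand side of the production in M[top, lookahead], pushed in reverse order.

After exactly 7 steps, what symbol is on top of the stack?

R'

step 1: stack=$ R  input=c a b x $  — expand R -> c S
step 2: stack=$ S c  input=c a b x $  — match c
step 3: stack=$ S  input=a b x $  — expand S -> a b U
step 4: stack=$ U b a  input=a b x $  — match a
step 5: stack=$ U b  input=b x $  — match b
step 6: stack=$ U  input=x $  — expand U -> x R'
step 7: stack=$ R' x  input=x $  — match x
Stack after step 7: $ R' (top = R').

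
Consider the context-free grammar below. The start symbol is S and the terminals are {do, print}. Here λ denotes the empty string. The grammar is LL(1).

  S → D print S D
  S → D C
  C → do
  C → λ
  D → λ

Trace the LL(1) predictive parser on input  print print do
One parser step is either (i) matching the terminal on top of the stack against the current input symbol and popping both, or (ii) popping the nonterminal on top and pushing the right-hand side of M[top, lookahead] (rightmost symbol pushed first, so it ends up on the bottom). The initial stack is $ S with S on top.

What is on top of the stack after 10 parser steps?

D

      Stack            Input             Action
   1  $ S              print print do $  expand S → D print S D
   2  $ D S print D    print print do $  expand D → λ
   3  $ D S print      print print do $  match print
   4  $ D S            print do $        expand S → D print S D
   5  $ D D S print D  print do $        expand D → λ
   6  $ D D S print    print do $        match print
   7  $ D D S          do $              expand S → D C
   8  $ D D C D        do $              expand D → λ
   9  $ D D C          do $              expand C → do
  10  $ D D do         do $              match do
Stack after step 10: $ D D (top = D).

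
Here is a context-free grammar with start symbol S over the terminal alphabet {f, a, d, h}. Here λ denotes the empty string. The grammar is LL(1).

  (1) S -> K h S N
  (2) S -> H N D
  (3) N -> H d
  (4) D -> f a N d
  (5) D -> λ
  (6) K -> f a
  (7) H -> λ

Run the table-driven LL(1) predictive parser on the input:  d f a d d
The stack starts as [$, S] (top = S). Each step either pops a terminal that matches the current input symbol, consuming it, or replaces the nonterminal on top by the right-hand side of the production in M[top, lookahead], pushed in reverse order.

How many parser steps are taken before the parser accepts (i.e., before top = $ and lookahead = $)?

step 1: stack=$ S  input=d f a d d $  — expand S -> H N D
step 2: stack=$ D N H  input=d f a d d $  — expand H -> λ
step 3: stack=$ D N  input=d f a d d $  — expand N -> H d
step 4: stack=$ D d H  input=d f a d d $  — expand H -> λ
step 5: stack=$ D d  input=d f a d d $  — match d
step 6: stack=$ D  input=f a d d $  — expand D -> f a N d
step 7: stack=$ d N a f  input=f a d d $  — match f
step 8: stack=$ d N a  input=a d d $  — match a
step 9: stack=$ d N  input=d d $  — expand N -> H d
step 10: stack=$ d d H  input=d d $  — expand H -> λ
step 11: stack=$ d d  input=d d $  — match d
step 12: stack=$ d  input=d $  — match d
Accept reached after 12 steps.

12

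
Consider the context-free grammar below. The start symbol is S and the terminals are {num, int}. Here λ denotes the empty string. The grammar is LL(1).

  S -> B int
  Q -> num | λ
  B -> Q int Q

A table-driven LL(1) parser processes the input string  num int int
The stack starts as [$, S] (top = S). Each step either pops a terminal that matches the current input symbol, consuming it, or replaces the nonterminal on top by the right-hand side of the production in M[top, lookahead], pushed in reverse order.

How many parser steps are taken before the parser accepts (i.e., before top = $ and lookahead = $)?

step 1: stack=$ S  input=num int int $  — expand S -> B int
step 2: stack=$ int B  input=num int int $  — expand B -> Q int Q
step 3: stack=$ int Q int Q  input=num int int $  — expand Q -> num
step 4: stack=$ int Q int num  input=num int int $  — match num
step 5: stack=$ int Q int  input=int int $  — match int
step 6: stack=$ int Q  input=int $  — expand Q -> λ
step 7: stack=$ int  input=int $  — match int
Accept reached after 7 steps.

7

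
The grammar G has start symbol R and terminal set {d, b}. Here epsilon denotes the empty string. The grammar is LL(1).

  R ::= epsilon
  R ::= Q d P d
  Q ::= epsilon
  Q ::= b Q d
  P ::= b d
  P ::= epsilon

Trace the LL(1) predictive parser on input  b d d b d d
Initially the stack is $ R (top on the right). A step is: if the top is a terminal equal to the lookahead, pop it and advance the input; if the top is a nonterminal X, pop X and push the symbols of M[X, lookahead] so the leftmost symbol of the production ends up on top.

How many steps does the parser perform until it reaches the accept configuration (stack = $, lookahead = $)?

      Stack          Input          Action
   1  $ R            b d d b d d $  expand R ::= Q d P d
   2  $ d P d Q      b d d b d d $  expand Q ::= b Q d
   3  $ d P d d Q b  b d d b d d $  match b
   4  $ d P d d Q    d d b d d $    expand Q ::= epsilon
   5  $ d P d d      d d b d d $    match d
   6  $ d P d        d b d d $      match d
   7  $ d P          b d d $        expand P ::= b d
   8  $ d d b        b d d $        match b
   9  $ d d          d d $          match d
  10  $ d            d $            match d
Accept reached after 10 steps.

10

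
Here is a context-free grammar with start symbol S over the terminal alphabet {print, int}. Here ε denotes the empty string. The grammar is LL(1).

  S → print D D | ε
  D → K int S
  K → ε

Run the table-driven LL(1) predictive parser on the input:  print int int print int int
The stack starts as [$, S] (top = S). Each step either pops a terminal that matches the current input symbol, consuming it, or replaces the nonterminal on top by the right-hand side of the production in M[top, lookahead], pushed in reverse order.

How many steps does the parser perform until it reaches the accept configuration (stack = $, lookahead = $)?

      Stack        Input                          Action
   1  $ S          print int int print int int $  expand S → print D D
   2  $ D D print  print int int print int int $  match print
   3  $ D D        int int print int int $        expand D → K int S
   4  $ D S int K  int int print int int $        expand K → ε
   5  $ D S int    int int print int int $        match int
   6  $ D S        int print int int $            expand S → ε
   7  $ D          int print int int $            expand D → K int S
   8  $ S int K    int print int int $            expand K → ε
   9  $ S int      int print int int $            match int
  10  $ S          print int int $                expand S → print D D
  11  $ D D print  print int int $                match print
  12  $ D D        int int $                      expand D → K int S
  13  $ D S int K  int int $                      expand K → ε
  14  $ D S int    int int $                      match int
  15  $ D S        int $                          expand S → ε
  16  $ D          int $                          expand D → K int S
  17  $ S int K    int $                          expand K → ε
  18  $ S int      int $                          match int
  19  $ S          $                              expand S → ε
Accept reached after 19 steps.

19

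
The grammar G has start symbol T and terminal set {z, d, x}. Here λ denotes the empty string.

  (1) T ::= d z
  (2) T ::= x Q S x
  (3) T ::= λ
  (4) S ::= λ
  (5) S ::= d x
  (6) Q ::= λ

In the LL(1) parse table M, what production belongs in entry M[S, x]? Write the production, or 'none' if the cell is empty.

FIRST(T) = {λ, d, x}
FIRST(S) = {λ, d}
FIRST(Q) = {λ}
FOLLOW(T) includes $ since T is the start symbol.
FOLLOW(S): in T::=x Q S x, S is followed by x with FIRST {x}. Thus FOLLOW(S) = {x}.
For S ::= λ: FIRST(λ) = {λ}, so it goes in M[S, t] for t ∈ {}; since λ ∈ FIRST, also for every t ∈ FOLLOW(S) = {x}.
For S ::= d x: FIRST(d x) = {d}, so it goes in M[S, t] for t ∈ {d}.

S ::= λ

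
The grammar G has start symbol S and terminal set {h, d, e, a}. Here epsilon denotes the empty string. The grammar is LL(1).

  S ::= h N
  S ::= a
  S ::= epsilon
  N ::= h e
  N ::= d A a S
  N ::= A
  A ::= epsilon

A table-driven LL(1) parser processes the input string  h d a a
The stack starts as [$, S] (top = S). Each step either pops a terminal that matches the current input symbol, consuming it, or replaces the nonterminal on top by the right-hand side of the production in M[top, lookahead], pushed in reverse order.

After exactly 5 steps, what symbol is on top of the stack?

step 1: stack=$ S  input=h d a a $  — expand S ::= h N
step 2: stack=$ N h  input=h d a a $  — match h
step 3: stack=$ N  input=d a a $  — expand N ::= d A a S
step 4: stack=$ S a A d  input=d a a $  — match d
step 5: stack=$ S a A  input=a a $  — expand A ::= epsilon
Stack after step 5: $ S a (top = a).

a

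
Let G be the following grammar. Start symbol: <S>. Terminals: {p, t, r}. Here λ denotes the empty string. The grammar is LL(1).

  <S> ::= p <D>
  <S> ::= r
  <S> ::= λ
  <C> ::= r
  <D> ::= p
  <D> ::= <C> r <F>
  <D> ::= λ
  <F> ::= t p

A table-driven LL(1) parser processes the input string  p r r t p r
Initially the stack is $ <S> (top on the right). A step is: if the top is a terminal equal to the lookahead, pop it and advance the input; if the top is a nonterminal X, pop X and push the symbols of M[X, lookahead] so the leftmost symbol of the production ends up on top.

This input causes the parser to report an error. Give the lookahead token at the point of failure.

r

      Stack        Input          Action
   1  $ <S>        p r r t p r $  expand <S> ::= p <D>
   2  $ <D> p      p r r t p r $  match p
   3  $ <D>        r r t p r $    expand <D> ::= <C> r <F>
   4  $ <F> r <C>  r r t p r $    expand <C> ::= r
   5  $ <F> r r    r r t p r $    match r
   6  $ <F> r      r t p r $      match r
   7  $ <F>        t p r $        expand <F> ::= t p
   8  $ p t        t p r $        match t
   9  $ p          p r $          match p
  10  $            r $            error: stack empty but input remains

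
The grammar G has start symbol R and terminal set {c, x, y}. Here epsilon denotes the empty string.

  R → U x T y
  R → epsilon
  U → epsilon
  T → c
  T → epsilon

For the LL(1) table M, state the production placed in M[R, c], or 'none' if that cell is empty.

none

FIRST(U): from U→epsilon we get {epsilon}. So FIRST(U) = {epsilon}.
FIRST(T): from T→c we get {c}; from T→epsilon we get {epsilon}. So FIRST(T) = {epsilon, c}.
FIRST(R): from R→U x T y we get {x}; from R→epsilon we get {epsilon}. So FIRST(R) = {epsilon, x}.
FOLLOW(R) includes $ since R is the start symbol.
FOLLOW(R): R appears on no right-hand side. Thus FOLLOW(R) = {$}.
For R → U x T y: FIRST(U x T y) = {x}, so it goes in M[R, t] for t ∈ {x}.
For R → epsilon: FIRST(epsilon) = {epsilon}, so it goes in M[R, t] for t ∈ {}; since epsilon ∈ FIRST, also for every t ∈ FOLLOW(R) = {$}.
None of these place a production in M[R, c].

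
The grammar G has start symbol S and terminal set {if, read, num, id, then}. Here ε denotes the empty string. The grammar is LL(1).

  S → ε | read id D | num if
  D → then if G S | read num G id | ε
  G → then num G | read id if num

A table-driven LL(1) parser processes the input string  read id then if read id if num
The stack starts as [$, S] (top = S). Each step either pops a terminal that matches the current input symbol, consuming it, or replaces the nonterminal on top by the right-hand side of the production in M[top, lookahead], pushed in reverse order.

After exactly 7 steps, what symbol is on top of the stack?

read

step 1: stack=$ S  input=read id then if read id if num $  — expand S → read id D
step 2: stack=$ D id read  input=read id then if read id if num $  — match read
step 3: stack=$ D id  input=id then if read id if num $  — match id
step 4: stack=$ D  input=then if read id if num $  — expand D → then if G S
step 5: stack=$ S G if then  input=then if read id if num $  — match then
step 6: stack=$ S G if  input=if read id if num $  — match if
step 7: stack=$ S G  input=read id if num $  — expand G → read id if num
Stack after step 7: $ S num if id read (top = read).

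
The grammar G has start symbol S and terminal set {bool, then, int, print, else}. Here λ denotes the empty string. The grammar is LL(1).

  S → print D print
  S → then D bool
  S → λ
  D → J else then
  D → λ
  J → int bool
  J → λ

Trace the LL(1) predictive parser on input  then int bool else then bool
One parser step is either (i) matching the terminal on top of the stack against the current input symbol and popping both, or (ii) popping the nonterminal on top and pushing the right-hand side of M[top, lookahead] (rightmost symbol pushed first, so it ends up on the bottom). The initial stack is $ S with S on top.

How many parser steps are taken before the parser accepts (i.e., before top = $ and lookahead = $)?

9

step 1: stack=$ S  input=then int bool else then bool $  — expand S → then D bool
step 2: stack=$ bool D then  input=then int bool else then bool $  — match then
step 3: stack=$ bool D  input=int bool else then bool $  — expand D → J else then
step 4: stack=$ bool then else J  input=int bool else then bool $  — expand J → int bool
step 5: stack=$ bool then else bool int  input=int bool else then bool $  — match int
step 6: stack=$ bool then else bool  input=bool else then bool $  — match bool
step 7: stack=$ bool then else  input=else then bool $  — match else
step 8: stack=$ bool then  input=then bool $  — match then
step 9: stack=$ bool  input=bool $  — match bool
Accept reached after 9 steps.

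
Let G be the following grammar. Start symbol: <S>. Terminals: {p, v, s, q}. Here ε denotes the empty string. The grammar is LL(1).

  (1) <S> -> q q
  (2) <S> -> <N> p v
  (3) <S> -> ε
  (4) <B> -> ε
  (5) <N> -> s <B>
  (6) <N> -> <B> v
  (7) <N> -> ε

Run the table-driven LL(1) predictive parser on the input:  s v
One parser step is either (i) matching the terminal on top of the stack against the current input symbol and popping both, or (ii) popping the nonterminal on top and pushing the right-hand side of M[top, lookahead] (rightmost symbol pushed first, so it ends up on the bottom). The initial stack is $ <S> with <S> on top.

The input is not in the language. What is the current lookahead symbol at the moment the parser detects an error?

v

step 1: stack=$ <S>  input=s v $  — expand <S> -> <N> p v
step 2: stack=$ v p <N>  input=s v $  — expand <N> -> s <B>
step 3: stack=$ v p <B> s  input=s v $  — match s
step 4: stack=$ v p <B>  input=v $  — expand <B> -> ε
step 5: stack=$ v p  input=v $  — error: top is terminal p but lookahead is v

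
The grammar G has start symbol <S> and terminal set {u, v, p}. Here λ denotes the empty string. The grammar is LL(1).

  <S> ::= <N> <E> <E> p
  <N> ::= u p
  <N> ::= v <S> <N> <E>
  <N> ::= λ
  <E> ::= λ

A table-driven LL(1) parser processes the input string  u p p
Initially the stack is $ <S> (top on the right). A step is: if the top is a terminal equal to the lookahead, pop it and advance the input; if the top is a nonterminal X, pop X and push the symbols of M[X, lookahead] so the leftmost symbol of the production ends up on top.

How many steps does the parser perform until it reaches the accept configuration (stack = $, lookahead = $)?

     Stack            Input    Action
  1  $ <S>            u p p $  expand <S> ::= <N> <E> <E> p
  2  $ p <E> <E> <N>  u p p $  expand <N> ::= u p
  3  $ p <E> <E> p u  u p p $  match u
  4  $ p <E> <E> p    p p $    match p
  5  $ p <E> <E>      p $      expand <E> ::= λ
  6  $ p <E>          p $      expand <E> ::= λ
  7  $ p              p $      match p
Accept reached after 7 steps.

7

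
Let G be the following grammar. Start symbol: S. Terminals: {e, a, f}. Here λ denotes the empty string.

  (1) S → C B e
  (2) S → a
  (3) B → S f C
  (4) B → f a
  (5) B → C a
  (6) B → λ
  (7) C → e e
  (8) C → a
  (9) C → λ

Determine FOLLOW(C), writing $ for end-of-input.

{a, e, f}

FIRST(C) = {λ, a, e}
FIRST(S) = {a, e, f}  (via C B e)
FIRST(B) = {λ, a, e, f}  (via S f C, C a)
FOLLOW(S) includes $ since S is the start symbol.
FOLLOW(S): in B→S f C, S is followed by f C with FIRST {f}. Thus FOLLOW(S) = {$, f}.
FOLLOW(B): in S→C B e, B is followed by e with FIRST {e}. Thus FOLLOW(B) = {e}.
FOLLOW(C): in S→C B e, C is followed by B e with FIRST {a, e, f}; in B→S f C, the suffix after C is empty, so FOLLOW(C) ⊇ FOLLOW(B) = {e}; in B→C a, C is followed by a with FIRST {a}. Thus FOLLOW(C) = {a, e, f}.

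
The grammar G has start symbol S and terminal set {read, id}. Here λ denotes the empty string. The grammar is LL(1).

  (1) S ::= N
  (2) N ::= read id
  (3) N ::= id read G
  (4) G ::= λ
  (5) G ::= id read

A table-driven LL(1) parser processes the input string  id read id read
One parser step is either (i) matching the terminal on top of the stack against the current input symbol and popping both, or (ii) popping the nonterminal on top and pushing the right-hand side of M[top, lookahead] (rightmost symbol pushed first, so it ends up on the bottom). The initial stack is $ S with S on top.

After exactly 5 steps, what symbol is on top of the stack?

id

     Stack        Input              Action
  1  $ S          id read id read $  expand S ::= N
  2  $ N          id read id read $  expand N ::= id read G
  3  $ G read id  id read id read $  match id
  4  $ G read     read id read $     match read
  5  $ G          id read $          expand G ::= id read
Stack after step 5: $ read id (top = id).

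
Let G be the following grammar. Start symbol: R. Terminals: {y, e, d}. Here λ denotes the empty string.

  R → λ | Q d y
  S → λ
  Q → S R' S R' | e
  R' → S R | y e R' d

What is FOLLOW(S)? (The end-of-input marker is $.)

FIRST(S): from S→λ we get {λ}. So FIRST(S) = {λ}.
FIRST(R): from R→λ we get {λ}; from R→Q d y we get {d, e, y}. So FIRST(R) = {λ, d, e, y}.
FIRST(R'): from R'→S R we get {λ, d, e, y}; from R'→y e R' d we get {y}. So FIRST(R') = {λ, d, e, y}.
FIRST(Q): from Q→S R' S R' we get {λ, d, e, y}; from Q→e we get {e}. So FIRST(Q) = {λ, d, e, y}.
FOLLOW(R) includes $ since R is the start symbol.
FOLLOW(Q): in R→Q d y, Q is followed by d y with FIRST {d}. Thus FOLLOW(Q) = {d}.
FOLLOW(R'): in Q→S R' S R' (occurrence 1), R' is followed by S R' with FIRST {λ, d, e, y}; in Q→S R' S R' (occurrence 1), the suffix after R' is nullable, so FOLLOW(R') ⊇ FOLLOW(Q) = {d}; in Q→S R' S R' (occurrence 2), the suffix after R' is empty, so FOLLOW(R') ⊇ FOLLOW(Q) = {d}; in R'→y e R' d, R' is followed by d with FIRST {d}. Thus FOLLOW(R') = {d, e, y}.
FOLLOW(R): in R'→S R, the suffix after R is empty, so FOLLOW(R) ⊇ FOLLOW(R') = {d, e, y}. Thus FOLLOW(R) = {$, d, e, y}.
FOLLOW(S): in Q→S R' S R' (occurrence 1), S is followed by R' S R' with FIRST {λ, d, e, y}; in Q→S R' S R' (occurrence 1), the suffix after S is nullable, so FOLLOW(S) ⊇ FOLLOW(Q) = {d}; in Q→S R' S R' (occurrence 2), S is followed by R' with FIRST {λ, d, e, y}; in Q→S R' S R' (occurrence 2), the suffix after S is nullable, so FOLLOW(S) ⊇ FOLLOW(Q) = {d}; in R'→S R, S is followed by R with FIRST {λ, d, e, y}; in R'→S R, the suffix after S is nullable, so FOLLOW(S) ⊇ FOLLOW(R') = {d, e, y}. Thus FOLLOW(S) = {d, e, y}.

{d, e, y}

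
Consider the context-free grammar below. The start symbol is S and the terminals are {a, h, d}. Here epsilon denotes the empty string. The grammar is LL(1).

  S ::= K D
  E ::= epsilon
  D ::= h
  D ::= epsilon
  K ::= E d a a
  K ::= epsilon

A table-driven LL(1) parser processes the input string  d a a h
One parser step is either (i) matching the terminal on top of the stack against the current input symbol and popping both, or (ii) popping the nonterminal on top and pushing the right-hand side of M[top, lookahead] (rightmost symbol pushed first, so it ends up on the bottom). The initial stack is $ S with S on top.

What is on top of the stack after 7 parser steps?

     Stack        Input      Action
  1  $ S          d a a h $  expand S ::= K D
  2  $ D K        d a a h $  expand K ::= E d a a
  3  $ D a a d E  d a a h $  expand E ::= epsilon
  4  $ D a a d    d a a h $  match d
  5  $ D a a      a a h $    match a
  6  $ D a        a h $      match a
  7  $ D          h $        expand D ::= h
Stack after step 7: $ h (top = h).

h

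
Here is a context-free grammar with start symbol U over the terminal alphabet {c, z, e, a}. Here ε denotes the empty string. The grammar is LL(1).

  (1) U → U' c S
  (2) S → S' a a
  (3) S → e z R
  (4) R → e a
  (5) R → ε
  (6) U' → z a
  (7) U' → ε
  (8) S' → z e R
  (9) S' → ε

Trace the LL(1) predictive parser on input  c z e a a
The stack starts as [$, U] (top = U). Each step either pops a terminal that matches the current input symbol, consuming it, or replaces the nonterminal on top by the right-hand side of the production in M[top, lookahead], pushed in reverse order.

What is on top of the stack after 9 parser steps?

step 1: stack=$ U  input=c z e a a $  — expand U → U' c S
step 2: stack=$ S c U'  input=c z e a a $  — expand U' → ε
step 3: stack=$ S c  input=c z e a a $  — match c
step 4: stack=$ S  input=z e a a $  — expand S → S' a a
step 5: stack=$ a a S'  input=z e a a $  — expand S' → z e R
step 6: stack=$ a a R e z  input=z e a a $  — match z
step 7: stack=$ a a R e  input=e a a $  — match e
step 8: stack=$ a a R  input=a a $  — expand R → ε
step 9: stack=$ a a  input=a a $  — match a
Stack after step 9: $ a (top = a).

a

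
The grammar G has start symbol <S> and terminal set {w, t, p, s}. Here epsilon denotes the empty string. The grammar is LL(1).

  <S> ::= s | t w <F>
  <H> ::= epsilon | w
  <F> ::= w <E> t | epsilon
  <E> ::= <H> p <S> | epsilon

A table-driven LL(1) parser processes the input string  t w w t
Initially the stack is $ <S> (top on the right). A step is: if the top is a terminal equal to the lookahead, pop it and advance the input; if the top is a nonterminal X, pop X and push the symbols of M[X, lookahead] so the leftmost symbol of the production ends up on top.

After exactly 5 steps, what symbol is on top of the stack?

step 1: stack=$ <S>  input=t w w t $  — expand <S> ::= t w <F>
step 2: stack=$ <F> w t  input=t w w t $  — match t
step 3: stack=$ <F> w  input=w w t $  — match w
step 4: stack=$ <F>  input=w t $  — expand <F> ::= w <E> t
step 5: stack=$ t <E> w  input=w t $  — match w
Stack after step 5: $ t <E> (top = <E>).

<E>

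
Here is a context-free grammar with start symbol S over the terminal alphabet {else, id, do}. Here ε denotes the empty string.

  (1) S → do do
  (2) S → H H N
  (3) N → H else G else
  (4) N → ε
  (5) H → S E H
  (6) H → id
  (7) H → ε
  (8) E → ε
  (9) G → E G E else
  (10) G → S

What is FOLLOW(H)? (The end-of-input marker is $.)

{$, do, else, id}

FIRST(E): from E→ε we get {ε}. So FIRST(E) = {ε}.
FIRST(S): from S→do do we get {do}; from S→H H N we get {ε, do, else, id}. So FIRST(S) = {ε, do, else, id}.
FIRST(H): from H→S E H we get {ε, do, else, id}; from H→id we get {id}; from H→ε we get {ε}. So FIRST(H) = {ε, do, else, id}.
FIRST(G): from G→E G E else we get {do, else, id}; from G→S we get {ε, do, else, id}. So FIRST(G) = {ε, do, else, id}.
FIRST(N): from N→H else G else we get {do, else, id}; from N→ε we get {ε}. So FIRST(N) = {ε, do, else, id}.
FOLLOW(S) includes $ since S is the start symbol.
FOLLOW(G): in N→H else G else, G is followed by else with FIRST {else}; in G→E G E else, G is followed by E else with FIRST {else}. Thus FOLLOW(G) = {else}.
FOLLOW(S): in H→S E H, S is followed by E H with FIRST {ε, do, else, id}; in H→S E H, the suffix after S is nullable, so FOLLOW(S) ⊇ FOLLOW(H) = {$, do, else, id}; in G→S, the suffix after S is empty, so FOLLOW(S) ⊇ FOLLOW(G) = {else}. Thus FOLLOW(S) = {$, do, else, id}.
FOLLOW(N): in S→H H N, the suffix after N is empty, so FOLLOW(N) ⊇ FOLLOW(S) = {$, do, else, id}. Thus FOLLOW(N) = {$, do, else, id}.
FOLLOW(H): in S→H H N (occurrence 1), H is followed by H N with FIRST {ε, do, else, id}; in S→H H N (occurrence 1), the suffix after H is nullable, so FOLLOW(H) ⊇ FOLLOW(S) = {$, do, else, id}; in S→H H N (occurrence 2), H is followed by N with FIRST {ε, do, else, id}; in S→H H N (occurrence 2), the suffix after H is nullable, so FOLLOW(H) ⊇ FOLLOW(S) = {$, do, else, id}; in N→H else G else, H is followed by else G else with FIRST {else}; in H→S E H, the suffix after H is empty (adds nothing new). Thus FOLLOW(H) = {$, do, else, id}.
FOLLOW(E): in H→S E H, E is followed by H with FIRST {ε, do, else, id}; in H→S E H, the suffix after E is nullable, so FOLLOW(E) ⊇ FOLLOW(H) = {$, do, else, id}; in G→E G E else (occurrence 1), E is followed by G E else with FIRST {do, else, id}; in G→E G E else (occurrence 2), E is followed by else with FIRST {else}. Thus FOLLOW(E) = {$, do, else, id}.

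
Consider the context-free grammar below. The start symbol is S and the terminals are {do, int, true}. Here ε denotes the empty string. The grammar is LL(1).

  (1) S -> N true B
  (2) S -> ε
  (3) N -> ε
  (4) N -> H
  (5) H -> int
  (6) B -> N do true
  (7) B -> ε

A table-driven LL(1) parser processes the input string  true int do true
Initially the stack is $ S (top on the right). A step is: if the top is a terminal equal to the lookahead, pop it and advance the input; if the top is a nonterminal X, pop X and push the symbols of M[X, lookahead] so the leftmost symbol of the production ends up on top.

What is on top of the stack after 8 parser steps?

     Stack          Input               Action
  1  $ S            true int do true $  expand S -> N true B
  2  $ B true N     true int do true $  expand N -> ε
  3  $ B true       true int do true $  match true
  4  $ B            int do true $       expand B -> N do true
  5  $ true do N    int do true $       expand N -> H
  6  $ true do H    int do true $       expand H -> int
  7  $ true do int  int do true $       match int
  8  $ true do      do true $           match do
Stack after step 8: $ true (top = true).

true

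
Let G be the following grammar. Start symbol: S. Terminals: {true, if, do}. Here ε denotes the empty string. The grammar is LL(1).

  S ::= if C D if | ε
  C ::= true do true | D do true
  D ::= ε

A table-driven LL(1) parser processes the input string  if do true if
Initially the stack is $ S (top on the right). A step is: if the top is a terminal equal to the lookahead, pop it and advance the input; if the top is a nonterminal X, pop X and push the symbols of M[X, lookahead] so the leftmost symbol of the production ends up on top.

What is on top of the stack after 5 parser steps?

step 1: stack=$ S  input=if do true if $  — expand S ::= if C D if
step 2: stack=$ if D C if  input=if do true if $  — match if
step 3: stack=$ if D C  input=do true if $  — expand C ::= D do true
step 4: stack=$ if D true do D  input=do true if $  — expand D ::= ε
step 5: stack=$ if D true do  input=do true if $  — match do
Stack after step 5: $ if D true (top = true).

true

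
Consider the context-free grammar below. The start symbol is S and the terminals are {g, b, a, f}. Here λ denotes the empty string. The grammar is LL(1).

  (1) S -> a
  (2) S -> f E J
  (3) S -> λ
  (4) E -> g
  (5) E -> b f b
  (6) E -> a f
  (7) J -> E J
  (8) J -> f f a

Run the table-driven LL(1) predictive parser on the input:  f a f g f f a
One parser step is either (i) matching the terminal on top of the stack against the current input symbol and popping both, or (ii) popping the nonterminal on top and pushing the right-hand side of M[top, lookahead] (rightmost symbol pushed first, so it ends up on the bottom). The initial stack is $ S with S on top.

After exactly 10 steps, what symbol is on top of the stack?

f

      Stack    Input            Action
   1  $ S      f a f g f f a $  expand S -> f E J
   2  $ J E f  f a f g f f a $  match f
   3  $ J E    a f g f f a $    expand E -> a f
   4  $ J f a  a f g f f a $    match a
   5  $ J f    f g f f a $      match f
   6  $ J      g f f a $        expand J -> E J
   7  $ J E    g f f a $        expand E -> g
   8  $ J g    g f f a $        match g
   9  $ J      f f a $          expand J -> f f a
  10  $ a f f  f f a $          match f
Stack after step 10: $ a f (top = f).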